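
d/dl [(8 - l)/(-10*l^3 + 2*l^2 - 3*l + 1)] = (10*l^3 - 2*l^2 + 3*l - (l - 8)*(30*l^2 - 4*l + 3) - 1)/(10*l^3 - 2*l^2 + 3*l - 1)^2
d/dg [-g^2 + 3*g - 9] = 3 - 2*g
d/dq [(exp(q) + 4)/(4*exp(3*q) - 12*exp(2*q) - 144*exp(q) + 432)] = (3*(exp(q) + 4)*(-exp(2*q) + 2*exp(q) + 12) + exp(3*q) - 3*exp(2*q) - 36*exp(q) + 108)*exp(q)/(4*(exp(3*q) - 3*exp(2*q) - 36*exp(q) + 108)^2)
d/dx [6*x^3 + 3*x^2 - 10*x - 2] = 18*x^2 + 6*x - 10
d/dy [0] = 0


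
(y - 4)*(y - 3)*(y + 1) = y^3 - 6*y^2 + 5*y + 12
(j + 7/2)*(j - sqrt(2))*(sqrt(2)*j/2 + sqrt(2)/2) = sqrt(2)*j^3/2 - j^2 + 9*sqrt(2)*j^2/4 - 9*j/2 + 7*sqrt(2)*j/4 - 7/2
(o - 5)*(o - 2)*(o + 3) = o^3 - 4*o^2 - 11*o + 30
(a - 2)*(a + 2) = a^2 - 4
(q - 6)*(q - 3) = q^2 - 9*q + 18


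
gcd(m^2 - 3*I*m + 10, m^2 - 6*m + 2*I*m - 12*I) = m + 2*I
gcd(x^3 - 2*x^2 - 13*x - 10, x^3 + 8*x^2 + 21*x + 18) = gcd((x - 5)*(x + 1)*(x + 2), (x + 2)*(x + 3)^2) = x + 2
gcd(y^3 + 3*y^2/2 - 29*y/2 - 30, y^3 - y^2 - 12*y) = y^2 - y - 12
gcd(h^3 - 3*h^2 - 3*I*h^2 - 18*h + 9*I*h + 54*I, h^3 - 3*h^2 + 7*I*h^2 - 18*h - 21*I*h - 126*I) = h^2 - 3*h - 18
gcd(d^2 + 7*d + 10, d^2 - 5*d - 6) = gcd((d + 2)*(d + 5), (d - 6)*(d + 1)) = 1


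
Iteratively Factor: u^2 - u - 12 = (u - 4)*(u + 3)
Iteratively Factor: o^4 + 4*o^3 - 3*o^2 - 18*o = (o - 2)*(o^3 + 6*o^2 + 9*o) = o*(o - 2)*(o^2 + 6*o + 9) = o*(o - 2)*(o + 3)*(o + 3)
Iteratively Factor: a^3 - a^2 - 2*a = (a - 2)*(a^2 + a) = a*(a - 2)*(a + 1)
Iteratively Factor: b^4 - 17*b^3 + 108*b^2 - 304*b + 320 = (b - 4)*(b^3 - 13*b^2 + 56*b - 80) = (b - 4)^2*(b^2 - 9*b + 20) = (b - 5)*(b - 4)^2*(b - 4)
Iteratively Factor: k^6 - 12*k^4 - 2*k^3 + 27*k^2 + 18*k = (k)*(k^5 - 12*k^3 - 2*k^2 + 27*k + 18) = k*(k - 3)*(k^4 + 3*k^3 - 3*k^2 - 11*k - 6) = k*(k - 3)*(k + 1)*(k^3 + 2*k^2 - 5*k - 6) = k*(k - 3)*(k + 1)^2*(k^2 + k - 6) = k*(k - 3)*(k - 2)*(k + 1)^2*(k + 3)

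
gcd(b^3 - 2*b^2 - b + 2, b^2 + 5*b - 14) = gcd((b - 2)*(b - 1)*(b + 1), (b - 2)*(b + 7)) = b - 2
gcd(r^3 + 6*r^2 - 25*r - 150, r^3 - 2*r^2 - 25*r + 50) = r^2 - 25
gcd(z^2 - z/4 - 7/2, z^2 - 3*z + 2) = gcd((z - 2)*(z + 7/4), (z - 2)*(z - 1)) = z - 2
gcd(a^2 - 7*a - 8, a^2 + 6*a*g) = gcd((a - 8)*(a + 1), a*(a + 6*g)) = 1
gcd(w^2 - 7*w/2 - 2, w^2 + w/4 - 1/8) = w + 1/2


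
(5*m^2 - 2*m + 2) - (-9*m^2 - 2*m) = 14*m^2 + 2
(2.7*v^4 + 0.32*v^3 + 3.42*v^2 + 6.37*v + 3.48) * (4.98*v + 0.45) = 13.446*v^5 + 2.8086*v^4 + 17.1756*v^3 + 33.2616*v^2 + 20.1969*v + 1.566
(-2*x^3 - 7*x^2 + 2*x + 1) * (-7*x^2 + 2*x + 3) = 14*x^5 + 45*x^4 - 34*x^3 - 24*x^2 + 8*x + 3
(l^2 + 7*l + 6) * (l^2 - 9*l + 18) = l^4 - 2*l^3 - 39*l^2 + 72*l + 108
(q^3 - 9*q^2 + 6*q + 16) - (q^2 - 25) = q^3 - 10*q^2 + 6*q + 41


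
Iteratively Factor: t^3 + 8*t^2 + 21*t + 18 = (t + 2)*(t^2 + 6*t + 9) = (t + 2)*(t + 3)*(t + 3)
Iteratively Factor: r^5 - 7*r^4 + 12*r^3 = (r - 3)*(r^4 - 4*r^3) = r*(r - 3)*(r^3 - 4*r^2) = r*(r - 4)*(r - 3)*(r^2) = r^2*(r - 4)*(r - 3)*(r)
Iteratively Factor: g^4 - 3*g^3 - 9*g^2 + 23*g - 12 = (g + 3)*(g^3 - 6*g^2 + 9*g - 4) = (g - 4)*(g + 3)*(g^2 - 2*g + 1) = (g - 4)*(g - 1)*(g + 3)*(g - 1)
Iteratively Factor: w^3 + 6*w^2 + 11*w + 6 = (w + 2)*(w^2 + 4*w + 3) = (w + 2)*(w + 3)*(w + 1)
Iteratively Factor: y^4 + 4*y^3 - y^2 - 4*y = (y)*(y^3 + 4*y^2 - y - 4) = y*(y + 4)*(y^2 - 1) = y*(y - 1)*(y + 4)*(y + 1)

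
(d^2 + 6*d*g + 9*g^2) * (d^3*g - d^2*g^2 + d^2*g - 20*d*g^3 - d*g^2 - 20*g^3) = d^5*g + 5*d^4*g^2 + d^4*g - 17*d^3*g^3 + 5*d^3*g^2 - 129*d^2*g^4 - 17*d^2*g^3 - 180*d*g^5 - 129*d*g^4 - 180*g^5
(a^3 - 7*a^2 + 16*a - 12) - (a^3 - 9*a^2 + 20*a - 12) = 2*a^2 - 4*a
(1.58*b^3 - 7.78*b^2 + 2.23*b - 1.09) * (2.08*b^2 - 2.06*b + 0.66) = 3.2864*b^5 - 19.4372*b^4 + 21.708*b^3 - 11.9958*b^2 + 3.7172*b - 0.7194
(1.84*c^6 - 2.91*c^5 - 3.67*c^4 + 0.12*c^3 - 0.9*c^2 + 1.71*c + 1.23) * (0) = 0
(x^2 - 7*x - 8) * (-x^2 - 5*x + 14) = -x^4 + 2*x^3 + 57*x^2 - 58*x - 112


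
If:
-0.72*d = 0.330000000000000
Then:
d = -0.46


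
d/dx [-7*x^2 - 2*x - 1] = -14*x - 2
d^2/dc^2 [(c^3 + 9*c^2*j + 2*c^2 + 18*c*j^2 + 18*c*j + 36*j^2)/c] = 2 + 72*j^2/c^3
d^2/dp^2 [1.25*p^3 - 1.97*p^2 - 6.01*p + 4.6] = 7.5*p - 3.94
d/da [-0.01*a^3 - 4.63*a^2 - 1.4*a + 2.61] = -0.03*a^2 - 9.26*a - 1.4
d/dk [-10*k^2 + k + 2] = 1 - 20*k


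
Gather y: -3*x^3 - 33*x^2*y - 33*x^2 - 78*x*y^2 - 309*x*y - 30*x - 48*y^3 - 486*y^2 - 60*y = -3*x^3 - 33*x^2 - 30*x - 48*y^3 + y^2*(-78*x - 486) + y*(-33*x^2 - 309*x - 60)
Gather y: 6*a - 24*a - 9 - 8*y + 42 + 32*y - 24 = -18*a + 24*y + 9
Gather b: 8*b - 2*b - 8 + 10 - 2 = 6*b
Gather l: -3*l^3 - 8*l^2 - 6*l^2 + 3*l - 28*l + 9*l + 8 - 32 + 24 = -3*l^3 - 14*l^2 - 16*l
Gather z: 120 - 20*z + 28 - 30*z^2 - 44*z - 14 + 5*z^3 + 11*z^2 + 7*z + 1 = 5*z^3 - 19*z^2 - 57*z + 135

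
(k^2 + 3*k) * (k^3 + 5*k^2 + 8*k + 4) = k^5 + 8*k^4 + 23*k^3 + 28*k^2 + 12*k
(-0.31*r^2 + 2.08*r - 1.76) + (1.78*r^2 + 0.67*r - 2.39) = 1.47*r^2 + 2.75*r - 4.15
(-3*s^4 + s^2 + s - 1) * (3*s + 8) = -9*s^5 - 24*s^4 + 3*s^3 + 11*s^2 + 5*s - 8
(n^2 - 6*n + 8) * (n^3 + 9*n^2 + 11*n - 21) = n^5 + 3*n^4 - 35*n^3 - 15*n^2 + 214*n - 168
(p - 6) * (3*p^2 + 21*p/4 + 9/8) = 3*p^3 - 51*p^2/4 - 243*p/8 - 27/4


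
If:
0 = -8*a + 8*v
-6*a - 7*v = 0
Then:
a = 0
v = 0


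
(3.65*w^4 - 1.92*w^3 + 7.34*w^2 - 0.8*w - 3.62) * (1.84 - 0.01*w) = -0.0365*w^5 + 6.7352*w^4 - 3.6062*w^3 + 13.5136*w^2 - 1.4358*w - 6.6608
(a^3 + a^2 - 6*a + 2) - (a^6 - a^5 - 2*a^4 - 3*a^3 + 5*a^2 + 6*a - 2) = -a^6 + a^5 + 2*a^4 + 4*a^3 - 4*a^2 - 12*a + 4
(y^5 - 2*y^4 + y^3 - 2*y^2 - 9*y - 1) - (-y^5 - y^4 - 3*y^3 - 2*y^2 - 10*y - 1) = 2*y^5 - y^4 + 4*y^3 + y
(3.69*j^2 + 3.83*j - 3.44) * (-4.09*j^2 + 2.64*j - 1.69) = -15.0921*j^4 - 5.9231*j^3 + 17.9447*j^2 - 15.5543*j + 5.8136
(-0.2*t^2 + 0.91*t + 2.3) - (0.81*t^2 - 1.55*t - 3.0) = -1.01*t^2 + 2.46*t + 5.3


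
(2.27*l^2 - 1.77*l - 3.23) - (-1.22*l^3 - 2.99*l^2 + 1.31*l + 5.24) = 1.22*l^3 + 5.26*l^2 - 3.08*l - 8.47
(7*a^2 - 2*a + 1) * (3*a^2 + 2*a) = 21*a^4 + 8*a^3 - a^2 + 2*a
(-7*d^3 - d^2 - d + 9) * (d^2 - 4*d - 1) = -7*d^5 + 27*d^4 + 10*d^3 + 14*d^2 - 35*d - 9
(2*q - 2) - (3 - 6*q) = 8*q - 5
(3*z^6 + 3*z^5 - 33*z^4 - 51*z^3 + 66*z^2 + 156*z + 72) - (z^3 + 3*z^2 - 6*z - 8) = 3*z^6 + 3*z^5 - 33*z^4 - 52*z^3 + 63*z^2 + 162*z + 80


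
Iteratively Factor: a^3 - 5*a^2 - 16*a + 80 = (a + 4)*(a^2 - 9*a + 20) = (a - 4)*(a + 4)*(a - 5)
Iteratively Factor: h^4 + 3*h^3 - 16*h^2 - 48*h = (h + 4)*(h^3 - h^2 - 12*h) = (h - 4)*(h + 4)*(h^2 + 3*h) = h*(h - 4)*(h + 4)*(h + 3)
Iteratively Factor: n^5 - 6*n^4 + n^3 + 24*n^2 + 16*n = (n + 1)*(n^4 - 7*n^3 + 8*n^2 + 16*n) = (n + 1)^2*(n^3 - 8*n^2 + 16*n) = n*(n + 1)^2*(n^2 - 8*n + 16) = n*(n - 4)*(n + 1)^2*(n - 4)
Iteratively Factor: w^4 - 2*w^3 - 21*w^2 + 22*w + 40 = (w + 4)*(w^3 - 6*w^2 + 3*w + 10) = (w + 1)*(w + 4)*(w^2 - 7*w + 10) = (w - 5)*(w + 1)*(w + 4)*(w - 2)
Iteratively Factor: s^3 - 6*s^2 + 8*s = (s - 4)*(s^2 - 2*s) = (s - 4)*(s - 2)*(s)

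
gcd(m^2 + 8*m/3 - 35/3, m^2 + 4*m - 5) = m + 5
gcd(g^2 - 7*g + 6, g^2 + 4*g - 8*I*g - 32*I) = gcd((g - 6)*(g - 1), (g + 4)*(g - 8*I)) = 1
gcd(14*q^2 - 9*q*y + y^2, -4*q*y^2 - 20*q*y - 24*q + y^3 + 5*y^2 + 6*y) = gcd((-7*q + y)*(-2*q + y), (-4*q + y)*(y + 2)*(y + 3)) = 1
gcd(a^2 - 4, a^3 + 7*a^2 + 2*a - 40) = a - 2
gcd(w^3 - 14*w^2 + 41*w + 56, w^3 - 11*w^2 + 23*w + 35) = w^2 - 6*w - 7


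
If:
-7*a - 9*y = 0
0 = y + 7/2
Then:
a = 9/2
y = -7/2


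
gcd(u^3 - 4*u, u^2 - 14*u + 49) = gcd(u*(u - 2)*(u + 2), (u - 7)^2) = 1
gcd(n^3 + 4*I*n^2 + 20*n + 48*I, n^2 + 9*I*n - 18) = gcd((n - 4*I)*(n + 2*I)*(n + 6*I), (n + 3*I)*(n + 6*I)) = n + 6*I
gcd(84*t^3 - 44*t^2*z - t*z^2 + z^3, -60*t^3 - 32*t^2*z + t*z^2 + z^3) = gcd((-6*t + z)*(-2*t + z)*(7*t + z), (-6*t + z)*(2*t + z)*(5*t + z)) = -6*t + z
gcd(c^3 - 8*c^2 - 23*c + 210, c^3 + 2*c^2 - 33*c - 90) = c^2 - c - 30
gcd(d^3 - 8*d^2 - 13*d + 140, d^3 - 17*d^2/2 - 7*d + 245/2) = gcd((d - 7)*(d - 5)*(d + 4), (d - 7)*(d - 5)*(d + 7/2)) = d^2 - 12*d + 35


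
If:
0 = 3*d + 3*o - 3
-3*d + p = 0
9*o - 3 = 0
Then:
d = 2/3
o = 1/3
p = 2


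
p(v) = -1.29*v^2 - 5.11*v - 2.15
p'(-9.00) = 18.11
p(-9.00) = -60.65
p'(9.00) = -28.33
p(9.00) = -152.63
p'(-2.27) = 0.75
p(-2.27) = 2.80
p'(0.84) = -7.28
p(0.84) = -7.35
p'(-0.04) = -5.01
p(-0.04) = -1.95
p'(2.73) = -12.15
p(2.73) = -25.71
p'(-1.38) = -1.55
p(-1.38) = 2.45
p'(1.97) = -10.19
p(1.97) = -17.22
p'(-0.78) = -3.10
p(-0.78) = 1.05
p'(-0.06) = -4.96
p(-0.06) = -1.85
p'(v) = -2.58*v - 5.11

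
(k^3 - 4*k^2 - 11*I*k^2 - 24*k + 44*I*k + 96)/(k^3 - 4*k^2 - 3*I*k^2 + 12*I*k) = (k - 8*I)/k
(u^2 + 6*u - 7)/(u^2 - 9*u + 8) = (u + 7)/(u - 8)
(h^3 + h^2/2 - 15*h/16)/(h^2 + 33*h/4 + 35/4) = h*(4*h - 3)/(4*(h + 7))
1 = 1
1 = 1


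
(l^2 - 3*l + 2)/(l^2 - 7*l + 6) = (l - 2)/(l - 6)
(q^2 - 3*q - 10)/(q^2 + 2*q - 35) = (q + 2)/(q + 7)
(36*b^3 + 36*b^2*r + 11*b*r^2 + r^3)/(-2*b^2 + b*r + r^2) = (18*b^2 + 9*b*r + r^2)/(-b + r)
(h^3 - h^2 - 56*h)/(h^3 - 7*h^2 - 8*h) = (h + 7)/(h + 1)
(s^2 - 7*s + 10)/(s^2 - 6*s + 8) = (s - 5)/(s - 4)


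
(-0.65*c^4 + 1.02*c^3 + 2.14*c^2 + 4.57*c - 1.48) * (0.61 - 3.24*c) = 2.106*c^5 - 3.7013*c^4 - 6.3114*c^3 - 13.5014*c^2 + 7.5829*c - 0.9028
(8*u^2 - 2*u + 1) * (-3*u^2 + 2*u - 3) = -24*u^4 + 22*u^3 - 31*u^2 + 8*u - 3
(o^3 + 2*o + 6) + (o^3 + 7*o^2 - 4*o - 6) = 2*o^3 + 7*o^2 - 2*o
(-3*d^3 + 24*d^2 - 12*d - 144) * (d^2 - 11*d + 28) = -3*d^5 + 57*d^4 - 360*d^3 + 660*d^2 + 1248*d - 4032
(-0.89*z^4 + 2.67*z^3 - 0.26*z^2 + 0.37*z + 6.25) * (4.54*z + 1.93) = -4.0406*z^5 + 10.4041*z^4 + 3.9727*z^3 + 1.178*z^2 + 29.0891*z + 12.0625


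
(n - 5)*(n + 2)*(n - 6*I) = n^3 - 3*n^2 - 6*I*n^2 - 10*n + 18*I*n + 60*I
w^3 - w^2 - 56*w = w*(w - 8)*(w + 7)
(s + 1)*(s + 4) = s^2 + 5*s + 4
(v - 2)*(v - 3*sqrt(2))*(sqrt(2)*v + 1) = sqrt(2)*v^3 - 5*v^2 - 2*sqrt(2)*v^2 - 3*sqrt(2)*v + 10*v + 6*sqrt(2)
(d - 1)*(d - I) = d^2 - d - I*d + I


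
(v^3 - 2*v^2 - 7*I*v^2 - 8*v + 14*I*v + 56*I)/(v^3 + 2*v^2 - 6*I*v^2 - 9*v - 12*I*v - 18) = (v^2 - v*(4 + 7*I) + 28*I)/(v^2 - 6*I*v - 9)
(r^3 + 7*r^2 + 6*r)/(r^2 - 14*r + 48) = r*(r^2 + 7*r + 6)/(r^2 - 14*r + 48)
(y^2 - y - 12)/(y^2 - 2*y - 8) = (y + 3)/(y + 2)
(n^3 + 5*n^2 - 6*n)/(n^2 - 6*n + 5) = n*(n + 6)/(n - 5)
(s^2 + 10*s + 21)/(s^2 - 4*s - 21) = (s + 7)/(s - 7)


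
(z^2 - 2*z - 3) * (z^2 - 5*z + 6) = z^4 - 7*z^3 + 13*z^2 + 3*z - 18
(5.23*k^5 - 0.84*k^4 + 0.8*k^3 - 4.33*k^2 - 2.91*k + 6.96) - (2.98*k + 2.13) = 5.23*k^5 - 0.84*k^4 + 0.8*k^3 - 4.33*k^2 - 5.89*k + 4.83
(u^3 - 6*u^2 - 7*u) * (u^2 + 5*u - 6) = u^5 - u^4 - 43*u^3 + u^2 + 42*u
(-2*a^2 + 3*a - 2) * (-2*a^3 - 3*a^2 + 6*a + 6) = 4*a^5 - 17*a^3 + 12*a^2 + 6*a - 12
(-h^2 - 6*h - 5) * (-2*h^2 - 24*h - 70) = 2*h^4 + 36*h^3 + 224*h^2 + 540*h + 350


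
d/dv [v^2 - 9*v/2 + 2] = 2*v - 9/2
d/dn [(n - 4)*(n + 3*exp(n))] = n + (n - 4)*(3*exp(n) + 1) + 3*exp(n)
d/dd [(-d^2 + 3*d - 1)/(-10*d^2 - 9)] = (30*d^2 - 2*d - 27)/(100*d^4 + 180*d^2 + 81)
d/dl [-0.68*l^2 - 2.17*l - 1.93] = -1.36*l - 2.17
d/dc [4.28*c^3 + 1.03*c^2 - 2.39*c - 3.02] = 12.84*c^2 + 2.06*c - 2.39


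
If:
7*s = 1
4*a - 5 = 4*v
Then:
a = v + 5/4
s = 1/7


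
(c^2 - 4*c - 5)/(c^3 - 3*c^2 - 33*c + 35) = (c^2 - 4*c - 5)/(c^3 - 3*c^2 - 33*c + 35)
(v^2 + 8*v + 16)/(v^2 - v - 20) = (v + 4)/(v - 5)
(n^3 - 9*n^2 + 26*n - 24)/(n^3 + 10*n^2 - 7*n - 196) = (n^2 - 5*n + 6)/(n^2 + 14*n + 49)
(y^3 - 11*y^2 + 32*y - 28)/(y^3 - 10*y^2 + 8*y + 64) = (y^3 - 11*y^2 + 32*y - 28)/(y^3 - 10*y^2 + 8*y + 64)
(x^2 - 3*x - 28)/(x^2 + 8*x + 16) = (x - 7)/(x + 4)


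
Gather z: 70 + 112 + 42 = 224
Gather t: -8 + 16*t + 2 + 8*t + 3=24*t - 3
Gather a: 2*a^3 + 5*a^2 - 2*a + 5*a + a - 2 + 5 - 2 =2*a^3 + 5*a^2 + 4*a + 1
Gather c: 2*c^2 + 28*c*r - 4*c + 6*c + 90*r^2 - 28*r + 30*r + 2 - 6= 2*c^2 + c*(28*r + 2) + 90*r^2 + 2*r - 4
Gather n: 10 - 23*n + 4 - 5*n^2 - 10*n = -5*n^2 - 33*n + 14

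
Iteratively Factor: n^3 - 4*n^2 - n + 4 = (n - 1)*(n^2 - 3*n - 4) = (n - 4)*(n - 1)*(n + 1)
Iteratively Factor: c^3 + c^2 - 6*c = (c + 3)*(c^2 - 2*c) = (c - 2)*(c + 3)*(c)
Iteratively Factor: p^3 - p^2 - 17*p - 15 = (p + 1)*(p^2 - 2*p - 15) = (p + 1)*(p + 3)*(p - 5)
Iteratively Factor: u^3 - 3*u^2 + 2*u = (u - 2)*(u^2 - u) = u*(u - 2)*(u - 1)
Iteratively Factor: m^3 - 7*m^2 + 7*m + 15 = (m + 1)*(m^2 - 8*m + 15) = (m - 5)*(m + 1)*(m - 3)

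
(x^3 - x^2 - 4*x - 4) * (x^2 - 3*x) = x^5 - 4*x^4 - x^3 + 8*x^2 + 12*x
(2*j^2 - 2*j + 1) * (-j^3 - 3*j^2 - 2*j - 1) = -2*j^5 - 4*j^4 + j^3 - j^2 - 1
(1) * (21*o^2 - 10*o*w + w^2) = 21*o^2 - 10*o*w + w^2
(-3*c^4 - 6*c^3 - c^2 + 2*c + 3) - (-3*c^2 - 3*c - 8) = -3*c^4 - 6*c^3 + 2*c^2 + 5*c + 11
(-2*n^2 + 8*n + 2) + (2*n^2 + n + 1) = 9*n + 3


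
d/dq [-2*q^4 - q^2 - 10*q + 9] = -8*q^3 - 2*q - 10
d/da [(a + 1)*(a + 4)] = 2*a + 5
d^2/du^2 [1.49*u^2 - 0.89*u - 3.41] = 2.98000000000000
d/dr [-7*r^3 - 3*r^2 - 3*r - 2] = -21*r^2 - 6*r - 3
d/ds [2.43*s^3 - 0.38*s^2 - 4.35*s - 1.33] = 7.29*s^2 - 0.76*s - 4.35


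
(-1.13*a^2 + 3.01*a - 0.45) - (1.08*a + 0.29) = -1.13*a^2 + 1.93*a - 0.74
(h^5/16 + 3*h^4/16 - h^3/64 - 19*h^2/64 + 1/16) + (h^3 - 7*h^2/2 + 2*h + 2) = h^5/16 + 3*h^4/16 + 63*h^3/64 - 243*h^2/64 + 2*h + 33/16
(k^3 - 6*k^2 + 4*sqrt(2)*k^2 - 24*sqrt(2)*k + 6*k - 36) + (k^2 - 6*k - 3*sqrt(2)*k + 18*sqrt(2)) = k^3 - 5*k^2 + 4*sqrt(2)*k^2 - 27*sqrt(2)*k - 36 + 18*sqrt(2)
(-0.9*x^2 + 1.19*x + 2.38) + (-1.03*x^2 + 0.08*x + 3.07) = -1.93*x^2 + 1.27*x + 5.45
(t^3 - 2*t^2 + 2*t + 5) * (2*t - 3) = 2*t^4 - 7*t^3 + 10*t^2 + 4*t - 15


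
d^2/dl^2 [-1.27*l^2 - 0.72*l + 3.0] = -2.54000000000000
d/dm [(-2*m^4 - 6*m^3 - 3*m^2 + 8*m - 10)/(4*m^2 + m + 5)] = (-16*m^5 - 30*m^4 - 52*m^3 - 125*m^2 + 50*m + 50)/(16*m^4 + 8*m^3 + 41*m^2 + 10*m + 25)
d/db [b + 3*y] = 1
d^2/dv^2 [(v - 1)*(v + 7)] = 2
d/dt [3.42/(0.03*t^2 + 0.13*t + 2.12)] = (-0.2052*t - 0.4446)/(0.03*t^2 + 0.13*t + 2.12)^2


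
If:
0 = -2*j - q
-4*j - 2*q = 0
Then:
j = -q/2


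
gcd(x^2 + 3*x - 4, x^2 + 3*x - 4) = x^2 + 3*x - 4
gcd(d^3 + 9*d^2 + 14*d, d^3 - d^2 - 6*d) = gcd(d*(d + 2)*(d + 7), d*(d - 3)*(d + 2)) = d^2 + 2*d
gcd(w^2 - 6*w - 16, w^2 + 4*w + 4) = w + 2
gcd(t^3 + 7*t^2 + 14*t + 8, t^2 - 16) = t + 4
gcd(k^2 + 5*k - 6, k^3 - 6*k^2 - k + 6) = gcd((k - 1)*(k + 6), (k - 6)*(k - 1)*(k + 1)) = k - 1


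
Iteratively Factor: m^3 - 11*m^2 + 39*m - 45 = (m - 3)*(m^2 - 8*m + 15) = (m - 5)*(m - 3)*(m - 3)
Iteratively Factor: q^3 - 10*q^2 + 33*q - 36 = (q - 3)*(q^2 - 7*q + 12) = (q - 4)*(q - 3)*(q - 3)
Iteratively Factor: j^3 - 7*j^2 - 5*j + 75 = (j - 5)*(j^2 - 2*j - 15) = (j - 5)^2*(j + 3)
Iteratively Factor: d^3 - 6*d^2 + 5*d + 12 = (d - 3)*(d^2 - 3*d - 4) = (d - 3)*(d + 1)*(d - 4)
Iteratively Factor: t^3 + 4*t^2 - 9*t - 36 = (t + 4)*(t^2 - 9) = (t - 3)*(t + 4)*(t + 3)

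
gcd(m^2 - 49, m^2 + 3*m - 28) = m + 7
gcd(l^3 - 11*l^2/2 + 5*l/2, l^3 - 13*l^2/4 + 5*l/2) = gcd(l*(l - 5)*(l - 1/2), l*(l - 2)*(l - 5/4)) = l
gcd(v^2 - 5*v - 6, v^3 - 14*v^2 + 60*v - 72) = v - 6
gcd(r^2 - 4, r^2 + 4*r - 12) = r - 2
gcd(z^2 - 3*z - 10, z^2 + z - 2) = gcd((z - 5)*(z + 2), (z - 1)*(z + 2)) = z + 2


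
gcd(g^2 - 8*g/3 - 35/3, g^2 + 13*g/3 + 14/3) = g + 7/3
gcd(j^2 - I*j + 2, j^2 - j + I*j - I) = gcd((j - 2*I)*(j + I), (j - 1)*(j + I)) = j + I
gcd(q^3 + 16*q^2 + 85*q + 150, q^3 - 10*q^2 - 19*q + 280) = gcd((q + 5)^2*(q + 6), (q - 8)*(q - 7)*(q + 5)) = q + 5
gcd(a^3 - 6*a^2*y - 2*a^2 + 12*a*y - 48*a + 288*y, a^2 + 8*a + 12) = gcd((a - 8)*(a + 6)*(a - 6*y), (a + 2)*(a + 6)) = a + 6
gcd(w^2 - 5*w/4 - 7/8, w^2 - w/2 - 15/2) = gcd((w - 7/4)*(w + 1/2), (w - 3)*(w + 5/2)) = 1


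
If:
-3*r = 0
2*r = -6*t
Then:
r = 0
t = 0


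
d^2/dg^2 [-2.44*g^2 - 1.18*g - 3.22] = -4.88000000000000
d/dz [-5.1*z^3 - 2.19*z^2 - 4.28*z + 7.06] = -15.3*z^2 - 4.38*z - 4.28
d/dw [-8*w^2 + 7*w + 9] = 7 - 16*w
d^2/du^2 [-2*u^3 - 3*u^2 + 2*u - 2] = -12*u - 6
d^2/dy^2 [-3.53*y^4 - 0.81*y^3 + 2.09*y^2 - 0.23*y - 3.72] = -42.36*y^2 - 4.86*y + 4.18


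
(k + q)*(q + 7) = k*q + 7*k + q^2 + 7*q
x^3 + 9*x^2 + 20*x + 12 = (x + 1)*(x + 2)*(x + 6)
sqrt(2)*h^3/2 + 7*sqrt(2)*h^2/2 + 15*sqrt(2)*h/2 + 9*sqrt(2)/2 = (h + 3)^2*(sqrt(2)*h/2 + sqrt(2)/2)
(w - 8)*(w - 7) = w^2 - 15*w + 56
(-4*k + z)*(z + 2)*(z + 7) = -4*k*z^2 - 36*k*z - 56*k + z^3 + 9*z^2 + 14*z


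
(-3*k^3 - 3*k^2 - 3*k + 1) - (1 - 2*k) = -3*k^3 - 3*k^2 - k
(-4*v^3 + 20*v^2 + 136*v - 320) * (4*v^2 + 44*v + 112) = -16*v^5 - 96*v^4 + 976*v^3 + 6944*v^2 + 1152*v - 35840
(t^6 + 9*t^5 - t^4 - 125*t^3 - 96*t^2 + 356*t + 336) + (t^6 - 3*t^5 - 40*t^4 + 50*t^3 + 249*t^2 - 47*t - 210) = 2*t^6 + 6*t^5 - 41*t^4 - 75*t^3 + 153*t^2 + 309*t + 126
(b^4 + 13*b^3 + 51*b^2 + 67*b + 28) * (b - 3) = b^5 + 10*b^4 + 12*b^3 - 86*b^2 - 173*b - 84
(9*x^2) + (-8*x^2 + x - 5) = x^2 + x - 5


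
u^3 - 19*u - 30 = (u - 5)*(u + 2)*(u + 3)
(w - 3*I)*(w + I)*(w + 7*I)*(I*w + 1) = I*w^4 - 4*w^3 + 22*I*w^2 - 4*w + 21*I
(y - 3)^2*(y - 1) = y^3 - 7*y^2 + 15*y - 9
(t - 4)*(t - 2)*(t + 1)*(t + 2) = t^4 - 3*t^3 - 8*t^2 + 12*t + 16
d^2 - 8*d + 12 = (d - 6)*(d - 2)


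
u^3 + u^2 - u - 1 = (u - 1)*(u + 1)^2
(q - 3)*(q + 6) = q^2 + 3*q - 18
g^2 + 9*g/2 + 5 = (g + 2)*(g + 5/2)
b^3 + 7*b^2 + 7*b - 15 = (b - 1)*(b + 3)*(b + 5)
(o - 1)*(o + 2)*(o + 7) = o^3 + 8*o^2 + 5*o - 14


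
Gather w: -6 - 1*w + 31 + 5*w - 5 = 4*w + 20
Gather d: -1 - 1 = -2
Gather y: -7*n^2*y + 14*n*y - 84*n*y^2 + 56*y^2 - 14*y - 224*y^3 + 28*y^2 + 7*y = -224*y^3 + y^2*(84 - 84*n) + y*(-7*n^2 + 14*n - 7)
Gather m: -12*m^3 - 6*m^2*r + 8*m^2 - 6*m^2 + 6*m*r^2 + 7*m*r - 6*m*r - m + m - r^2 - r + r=-12*m^3 + m^2*(2 - 6*r) + m*(6*r^2 + r) - r^2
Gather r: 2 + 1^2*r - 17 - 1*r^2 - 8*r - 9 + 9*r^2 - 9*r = 8*r^2 - 16*r - 24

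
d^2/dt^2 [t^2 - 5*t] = 2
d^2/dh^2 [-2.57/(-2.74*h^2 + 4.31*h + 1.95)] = (38.589064*h^2 - 60.700316*h - 2.57*(5.48*h - 4.31)*(10.96*h - 8.62) - 27.46302)/(-2.74*h^2 + 4.31*h + 1.95)^3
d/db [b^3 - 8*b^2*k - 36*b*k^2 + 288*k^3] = 3*b^2 - 16*b*k - 36*k^2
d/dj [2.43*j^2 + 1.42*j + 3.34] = 4.86*j + 1.42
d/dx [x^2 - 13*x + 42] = 2*x - 13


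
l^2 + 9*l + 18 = (l + 3)*(l + 6)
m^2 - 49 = (m - 7)*(m + 7)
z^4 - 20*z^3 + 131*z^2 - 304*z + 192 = (z - 8)^2*(z - 3)*(z - 1)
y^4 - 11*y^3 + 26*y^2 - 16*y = y*(y - 8)*(y - 2)*(y - 1)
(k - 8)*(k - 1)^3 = k^4 - 11*k^3 + 27*k^2 - 25*k + 8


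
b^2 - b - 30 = (b - 6)*(b + 5)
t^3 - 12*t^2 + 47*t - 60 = (t - 5)*(t - 4)*(t - 3)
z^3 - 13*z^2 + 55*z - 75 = (z - 5)^2*(z - 3)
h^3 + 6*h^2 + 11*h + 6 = (h + 1)*(h + 2)*(h + 3)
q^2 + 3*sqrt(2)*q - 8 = (q - sqrt(2))*(q + 4*sqrt(2))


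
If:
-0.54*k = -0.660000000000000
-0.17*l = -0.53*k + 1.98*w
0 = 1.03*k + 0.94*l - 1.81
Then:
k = 1.22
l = 0.59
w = 0.28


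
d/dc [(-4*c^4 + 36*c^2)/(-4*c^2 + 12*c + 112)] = c*(-c*(2*c - 3)*(c^2 - 9) + 2*(9 - 2*c^2)*(-c^2 + 3*c + 28))/(-c^2 + 3*c + 28)^2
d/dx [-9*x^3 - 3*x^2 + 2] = 3*x*(-9*x - 2)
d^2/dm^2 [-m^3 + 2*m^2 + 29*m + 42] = 4 - 6*m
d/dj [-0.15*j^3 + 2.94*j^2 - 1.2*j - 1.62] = -0.45*j^2 + 5.88*j - 1.2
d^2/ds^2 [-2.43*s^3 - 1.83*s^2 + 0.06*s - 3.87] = -14.58*s - 3.66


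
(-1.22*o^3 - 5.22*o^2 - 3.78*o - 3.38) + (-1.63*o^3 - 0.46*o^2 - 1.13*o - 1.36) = -2.85*o^3 - 5.68*o^2 - 4.91*o - 4.74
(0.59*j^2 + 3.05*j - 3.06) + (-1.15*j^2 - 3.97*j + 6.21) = -0.56*j^2 - 0.92*j + 3.15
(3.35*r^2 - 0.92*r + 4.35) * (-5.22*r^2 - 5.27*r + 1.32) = -17.487*r^4 - 12.8521*r^3 - 13.4366*r^2 - 24.1389*r + 5.742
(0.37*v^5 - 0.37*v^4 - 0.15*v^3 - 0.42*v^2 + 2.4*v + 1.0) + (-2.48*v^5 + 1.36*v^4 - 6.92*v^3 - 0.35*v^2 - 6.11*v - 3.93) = -2.11*v^5 + 0.99*v^4 - 7.07*v^3 - 0.77*v^2 - 3.71*v - 2.93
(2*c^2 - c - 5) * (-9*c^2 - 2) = -18*c^4 + 9*c^3 + 41*c^2 + 2*c + 10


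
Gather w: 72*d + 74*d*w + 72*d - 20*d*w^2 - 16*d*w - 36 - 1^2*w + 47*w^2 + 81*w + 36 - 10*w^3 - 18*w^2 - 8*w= 144*d - 10*w^3 + w^2*(29 - 20*d) + w*(58*d + 72)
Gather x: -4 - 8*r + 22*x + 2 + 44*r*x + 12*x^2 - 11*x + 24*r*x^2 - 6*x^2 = -8*r + x^2*(24*r + 6) + x*(44*r + 11) - 2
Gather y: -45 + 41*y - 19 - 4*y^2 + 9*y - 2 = -4*y^2 + 50*y - 66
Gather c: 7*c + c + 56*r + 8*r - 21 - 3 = 8*c + 64*r - 24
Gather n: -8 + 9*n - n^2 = -n^2 + 9*n - 8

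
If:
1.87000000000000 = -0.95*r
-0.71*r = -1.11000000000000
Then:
No Solution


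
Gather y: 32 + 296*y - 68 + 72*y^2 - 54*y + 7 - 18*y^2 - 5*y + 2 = 54*y^2 + 237*y - 27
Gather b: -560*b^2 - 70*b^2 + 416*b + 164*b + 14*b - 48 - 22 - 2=-630*b^2 + 594*b - 72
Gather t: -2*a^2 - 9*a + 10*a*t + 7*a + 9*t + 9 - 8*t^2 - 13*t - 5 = -2*a^2 - 2*a - 8*t^2 + t*(10*a - 4) + 4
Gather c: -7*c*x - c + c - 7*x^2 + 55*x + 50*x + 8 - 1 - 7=-7*c*x - 7*x^2 + 105*x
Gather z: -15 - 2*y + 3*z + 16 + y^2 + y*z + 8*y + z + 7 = y^2 + 6*y + z*(y + 4) + 8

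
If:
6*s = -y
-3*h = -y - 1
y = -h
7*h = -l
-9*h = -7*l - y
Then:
No Solution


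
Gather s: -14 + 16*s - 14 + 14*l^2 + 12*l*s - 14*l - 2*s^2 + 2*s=14*l^2 - 14*l - 2*s^2 + s*(12*l + 18) - 28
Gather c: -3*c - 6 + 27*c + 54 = 24*c + 48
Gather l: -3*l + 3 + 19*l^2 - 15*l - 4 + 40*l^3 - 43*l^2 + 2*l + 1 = 40*l^3 - 24*l^2 - 16*l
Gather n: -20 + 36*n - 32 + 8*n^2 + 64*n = 8*n^2 + 100*n - 52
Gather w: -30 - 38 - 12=-80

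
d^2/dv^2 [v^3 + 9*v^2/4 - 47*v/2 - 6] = 6*v + 9/2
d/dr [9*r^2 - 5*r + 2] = 18*r - 5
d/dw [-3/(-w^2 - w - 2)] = 3*(-2*w - 1)/(w^2 + w + 2)^2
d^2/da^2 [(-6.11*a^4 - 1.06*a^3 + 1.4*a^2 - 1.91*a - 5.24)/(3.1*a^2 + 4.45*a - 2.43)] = (-117.4342*a^6 - 505.7247*a^5 - 449.79987*a^4 + 923.8403*a^3 - 603.034608*a^2 - 557.598144*a - 311.24989)/(29.791*a^6 + 128.2935*a^5 + 114.10635*a^4 - 113.009975*a^3 - 89.444655*a^2 + 78.830415*a - 14.348907)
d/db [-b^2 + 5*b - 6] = 5 - 2*b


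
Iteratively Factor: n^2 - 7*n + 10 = (n - 2)*(n - 5)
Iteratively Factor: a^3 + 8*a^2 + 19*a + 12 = (a + 3)*(a^2 + 5*a + 4) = (a + 3)*(a + 4)*(a + 1)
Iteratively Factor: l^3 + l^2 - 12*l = (l + 4)*(l^2 - 3*l) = l*(l + 4)*(l - 3)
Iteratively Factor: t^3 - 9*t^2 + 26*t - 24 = (t - 2)*(t^2 - 7*t + 12) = (t - 4)*(t - 2)*(t - 3)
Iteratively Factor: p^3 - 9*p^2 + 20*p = (p)*(p^2 - 9*p + 20) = p*(p - 5)*(p - 4)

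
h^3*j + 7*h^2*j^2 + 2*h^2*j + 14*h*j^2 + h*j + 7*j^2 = (h + 1)*(h + 7*j)*(h*j + j)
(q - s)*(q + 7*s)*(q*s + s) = q^3*s + 6*q^2*s^2 + q^2*s - 7*q*s^3 + 6*q*s^2 - 7*s^3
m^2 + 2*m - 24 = (m - 4)*(m + 6)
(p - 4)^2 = p^2 - 8*p + 16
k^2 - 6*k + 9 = (k - 3)^2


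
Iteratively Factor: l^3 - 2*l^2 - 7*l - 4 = (l - 4)*(l^2 + 2*l + 1) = (l - 4)*(l + 1)*(l + 1)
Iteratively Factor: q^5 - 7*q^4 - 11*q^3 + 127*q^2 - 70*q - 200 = (q + 1)*(q^4 - 8*q^3 - 3*q^2 + 130*q - 200) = (q - 5)*(q + 1)*(q^3 - 3*q^2 - 18*q + 40) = (q - 5)*(q + 1)*(q + 4)*(q^2 - 7*q + 10) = (q - 5)*(q - 2)*(q + 1)*(q + 4)*(q - 5)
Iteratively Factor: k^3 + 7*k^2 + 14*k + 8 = (k + 2)*(k^2 + 5*k + 4) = (k + 1)*(k + 2)*(k + 4)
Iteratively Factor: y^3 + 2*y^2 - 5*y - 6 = (y + 1)*(y^2 + y - 6) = (y - 2)*(y + 1)*(y + 3)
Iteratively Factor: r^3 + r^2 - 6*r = (r + 3)*(r^2 - 2*r) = r*(r + 3)*(r - 2)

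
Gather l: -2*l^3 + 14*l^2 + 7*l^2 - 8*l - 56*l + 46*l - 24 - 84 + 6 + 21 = -2*l^3 + 21*l^2 - 18*l - 81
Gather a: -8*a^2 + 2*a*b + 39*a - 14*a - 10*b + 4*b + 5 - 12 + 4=-8*a^2 + a*(2*b + 25) - 6*b - 3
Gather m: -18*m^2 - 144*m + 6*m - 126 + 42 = -18*m^2 - 138*m - 84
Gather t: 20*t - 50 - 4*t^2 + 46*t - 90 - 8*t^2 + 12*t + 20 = -12*t^2 + 78*t - 120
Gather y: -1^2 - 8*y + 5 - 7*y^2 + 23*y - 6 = -7*y^2 + 15*y - 2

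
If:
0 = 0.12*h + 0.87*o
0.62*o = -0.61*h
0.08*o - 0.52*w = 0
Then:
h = 0.00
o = 0.00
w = 0.00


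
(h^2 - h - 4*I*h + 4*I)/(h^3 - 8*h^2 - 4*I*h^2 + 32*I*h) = (h - 1)/(h*(h - 8))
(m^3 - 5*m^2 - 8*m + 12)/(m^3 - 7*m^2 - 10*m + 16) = (m - 6)/(m - 8)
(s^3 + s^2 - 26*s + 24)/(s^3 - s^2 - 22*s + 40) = (s^2 + 5*s - 6)/(s^2 + 3*s - 10)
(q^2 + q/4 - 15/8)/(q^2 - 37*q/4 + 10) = (q + 3/2)/(q - 8)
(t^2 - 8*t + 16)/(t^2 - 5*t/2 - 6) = 2*(t - 4)/(2*t + 3)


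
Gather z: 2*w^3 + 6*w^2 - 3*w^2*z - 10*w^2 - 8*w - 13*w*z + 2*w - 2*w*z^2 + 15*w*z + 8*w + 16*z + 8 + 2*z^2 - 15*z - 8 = 2*w^3 - 4*w^2 + 2*w + z^2*(2 - 2*w) + z*(-3*w^2 + 2*w + 1)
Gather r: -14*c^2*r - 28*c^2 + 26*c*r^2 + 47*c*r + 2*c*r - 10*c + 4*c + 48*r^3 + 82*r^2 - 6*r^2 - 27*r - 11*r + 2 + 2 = -28*c^2 - 6*c + 48*r^3 + r^2*(26*c + 76) + r*(-14*c^2 + 49*c - 38) + 4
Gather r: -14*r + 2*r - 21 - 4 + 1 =-12*r - 24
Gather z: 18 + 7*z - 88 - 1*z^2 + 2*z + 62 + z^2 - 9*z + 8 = 0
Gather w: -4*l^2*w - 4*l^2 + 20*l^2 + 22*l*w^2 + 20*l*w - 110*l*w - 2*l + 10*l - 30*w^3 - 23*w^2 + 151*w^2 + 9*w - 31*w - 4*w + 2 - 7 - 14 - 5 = 16*l^2 + 8*l - 30*w^3 + w^2*(22*l + 128) + w*(-4*l^2 - 90*l - 26) - 24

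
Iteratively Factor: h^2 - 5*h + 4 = (h - 4)*(h - 1)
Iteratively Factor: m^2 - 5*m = (m - 5)*(m)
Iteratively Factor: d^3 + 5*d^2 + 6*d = (d + 2)*(d^2 + 3*d) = (d + 2)*(d + 3)*(d)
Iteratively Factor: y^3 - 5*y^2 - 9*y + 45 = (y + 3)*(y^2 - 8*y + 15) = (y - 5)*(y + 3)*(y - 3)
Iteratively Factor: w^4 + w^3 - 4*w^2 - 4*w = (w + 2)*(w^3 - w^2 - 2*w) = (w - 2)*(w + 2)*(w^2 + w) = w*(w - 2)*(w + 2)*(w + 1)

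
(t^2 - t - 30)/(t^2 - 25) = (t - 6)/(t - 5)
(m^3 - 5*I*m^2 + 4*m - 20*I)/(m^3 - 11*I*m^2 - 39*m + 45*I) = (m^2 + 4)/(m^2 - 6*I*m - 9)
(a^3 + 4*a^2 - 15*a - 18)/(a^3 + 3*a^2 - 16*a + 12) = (a^2 - 2*a - 3)/(a^2 - 3*a + 2)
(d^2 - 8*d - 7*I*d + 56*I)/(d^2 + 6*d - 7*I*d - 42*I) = (d - 8)/(d + 6)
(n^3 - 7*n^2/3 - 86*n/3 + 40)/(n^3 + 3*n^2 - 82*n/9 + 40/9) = 3*(n - 6)/(3*n - 2)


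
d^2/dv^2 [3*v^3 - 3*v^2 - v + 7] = 18*v - 6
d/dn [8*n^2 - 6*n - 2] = 16*n - 6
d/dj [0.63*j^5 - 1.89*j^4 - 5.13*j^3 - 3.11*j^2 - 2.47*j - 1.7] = 3.15*j^4 - 7.56*j^3 - 15.39*j^2 - 6.22*j - 2.47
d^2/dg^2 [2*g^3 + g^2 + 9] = 12*g + 2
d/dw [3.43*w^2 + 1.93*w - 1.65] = 6.86*w + 1.93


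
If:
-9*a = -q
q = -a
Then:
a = 0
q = 0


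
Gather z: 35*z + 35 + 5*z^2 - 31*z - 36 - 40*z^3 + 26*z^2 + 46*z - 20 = -40*z^3 + 31*z^2 + 50*z - 21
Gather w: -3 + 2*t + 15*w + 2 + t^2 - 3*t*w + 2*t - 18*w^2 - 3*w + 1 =t^2 + 4*t - 18*w^2 + w*(12 - 3*t)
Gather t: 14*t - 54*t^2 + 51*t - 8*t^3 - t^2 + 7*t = -8*t^3 - 55*t^2 + 72*t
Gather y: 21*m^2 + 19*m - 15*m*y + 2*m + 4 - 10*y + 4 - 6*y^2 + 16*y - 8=21*m^2 + 21*m - 6*y^2 + y*(6 - 15*m)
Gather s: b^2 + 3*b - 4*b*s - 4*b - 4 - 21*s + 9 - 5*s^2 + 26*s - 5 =b^2 - b - 5*s^2 + s*(5 - 4*b)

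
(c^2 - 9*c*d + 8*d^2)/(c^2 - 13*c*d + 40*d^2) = (c - d)/(c - 5*d)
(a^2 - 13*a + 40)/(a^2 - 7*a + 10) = (a - 8)/(a - 2)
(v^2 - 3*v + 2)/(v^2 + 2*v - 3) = (v - 2)/(v + 3)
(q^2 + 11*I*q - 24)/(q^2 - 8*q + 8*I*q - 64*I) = (q + 3*I)/(q - 8)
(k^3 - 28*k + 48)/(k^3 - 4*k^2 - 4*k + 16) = (k + 6)/(k + 2)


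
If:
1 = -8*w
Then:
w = -1/8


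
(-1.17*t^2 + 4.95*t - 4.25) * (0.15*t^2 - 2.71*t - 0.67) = -0.1755*t^4 + 3.9132*t^3 - 13.2681*t^2 + 8.201*t + 2.8475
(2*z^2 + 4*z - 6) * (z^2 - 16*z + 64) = 2*z^4 - 28*z^3 + 58*z^2 + 352*z - 384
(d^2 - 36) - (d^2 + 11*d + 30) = -11*d - 66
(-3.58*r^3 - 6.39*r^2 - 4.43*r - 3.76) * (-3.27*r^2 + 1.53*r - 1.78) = 11.7066*r^5 + 15.4179*r^4 + 11.0818*r^3 + 16.8915*r^2 + 2.1326*r + 6.6928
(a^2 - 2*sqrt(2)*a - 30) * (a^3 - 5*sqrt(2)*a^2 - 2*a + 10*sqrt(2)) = a^5 - 7*sqrt(2)*a^4 - 12*a^3 + 164*sqrt(2)*a^2 + 20*a - 300*sqrt(2)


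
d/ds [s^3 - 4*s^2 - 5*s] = 3*s^2 - 8*s - 5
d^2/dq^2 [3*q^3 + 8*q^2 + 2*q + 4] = 18*q + 16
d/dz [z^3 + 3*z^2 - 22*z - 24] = 3*z^2 + 6*z - 22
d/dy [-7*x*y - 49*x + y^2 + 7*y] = -7*x + 2*y + 7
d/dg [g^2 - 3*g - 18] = 2*g - 3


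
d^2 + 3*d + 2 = (d + 1)*(d + 2)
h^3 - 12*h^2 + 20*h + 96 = (h - 8)*(h - 6)*(h + 2)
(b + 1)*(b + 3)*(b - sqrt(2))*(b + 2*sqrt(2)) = b^4 + sqrt(2)*b^3 + 4*b^3 - b^2 + 4*sqrt(2)*b^2 - 16*b + 3*sqrt(2)*b - 12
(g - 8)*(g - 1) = g^2 - 9*g + 8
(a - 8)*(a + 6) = a^2 - 2*a - 48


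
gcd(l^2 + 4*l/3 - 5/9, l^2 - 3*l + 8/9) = l - 1/3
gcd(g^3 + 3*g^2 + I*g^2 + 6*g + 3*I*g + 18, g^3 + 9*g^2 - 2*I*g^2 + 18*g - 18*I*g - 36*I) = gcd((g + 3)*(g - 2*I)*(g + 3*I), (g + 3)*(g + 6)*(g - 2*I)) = g^2 + g*(3 - 2*I) - 6*I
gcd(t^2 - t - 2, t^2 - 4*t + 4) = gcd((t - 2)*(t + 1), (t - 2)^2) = t - 2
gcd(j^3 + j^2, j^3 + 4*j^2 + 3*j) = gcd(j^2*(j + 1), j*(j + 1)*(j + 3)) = j^2 + j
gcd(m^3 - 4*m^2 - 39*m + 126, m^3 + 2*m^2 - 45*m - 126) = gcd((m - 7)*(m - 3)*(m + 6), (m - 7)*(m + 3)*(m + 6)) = m^2 - m - 42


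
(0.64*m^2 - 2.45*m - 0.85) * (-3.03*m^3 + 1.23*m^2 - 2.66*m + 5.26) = -1.9392*m^5 + 8.2107*m^4 - 2.1404*m^3 + 8.8379*m^2 - 10.626*m - 4.471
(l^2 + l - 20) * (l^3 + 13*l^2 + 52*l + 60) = l^5 + 14*l^4 + 45*l^3 - 148*l^2 - 980*l - 1200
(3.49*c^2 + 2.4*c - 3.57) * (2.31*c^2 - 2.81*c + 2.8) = 8.0619*c^4 - 4.2629*c^3 - 5.2187*c^2 + 16.7517*c - 9.996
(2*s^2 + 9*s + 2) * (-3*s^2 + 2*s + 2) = -6*s^4 - 23*s^3 + 16*s^2 + 22*s + 4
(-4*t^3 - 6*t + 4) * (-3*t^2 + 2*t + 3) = 12*t^5 - 8*t^4 + 6*t^3 - 24*t^2 - 10*t + 12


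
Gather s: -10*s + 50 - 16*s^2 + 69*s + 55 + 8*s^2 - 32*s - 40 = -8*s^2 + 27*s + 65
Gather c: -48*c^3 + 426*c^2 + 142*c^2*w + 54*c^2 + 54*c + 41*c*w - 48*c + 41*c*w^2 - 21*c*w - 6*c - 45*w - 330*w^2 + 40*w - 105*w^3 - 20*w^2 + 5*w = -48*c^3 + c^2*(142*w + 480) + c*(41*w^2 + 20*w) - 105*w^3 - 350*w^2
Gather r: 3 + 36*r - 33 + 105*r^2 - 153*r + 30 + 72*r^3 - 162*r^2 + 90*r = 72*r^3 - 57*r^2 - 27*r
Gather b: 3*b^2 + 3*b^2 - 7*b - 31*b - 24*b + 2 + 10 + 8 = 6*b^2 - 62*b + 20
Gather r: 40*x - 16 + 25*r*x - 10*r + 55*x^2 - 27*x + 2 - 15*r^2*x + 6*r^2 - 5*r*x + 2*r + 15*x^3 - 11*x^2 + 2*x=r^2*(6 - 15*x) + r*(20*x - 8) + 15*x^3 + 44*x^2 + 15*x - 14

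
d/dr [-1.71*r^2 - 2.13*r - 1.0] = -3.42*r - 2.13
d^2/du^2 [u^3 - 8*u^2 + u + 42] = 6*u - 16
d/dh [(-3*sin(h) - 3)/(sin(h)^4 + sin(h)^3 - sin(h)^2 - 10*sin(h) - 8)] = 3*(3*sin(h)^4 + 6*sin(h)^3 + 2*sin(h)^2 - 2*sin(h) - 2)*cos(h)/(sin(h)^4 + sin(h)^3 - sin(h)^2 - 10*sin(h) - 8)^2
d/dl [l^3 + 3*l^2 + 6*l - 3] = 3*l^2 + 6*l + 6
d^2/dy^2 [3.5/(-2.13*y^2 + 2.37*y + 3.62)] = (-31.7583*y^2 + 35.3367*y + 3.5*(4.26*y - 2.37)*(8.52*y - 4.74) + 53.9742)/(-2.13*y^2 + 2.37*y + 3.62)^3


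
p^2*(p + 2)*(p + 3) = p^4 + 5*p^3 + 6*p^2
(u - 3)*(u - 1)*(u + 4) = u^3 - 13*u + 12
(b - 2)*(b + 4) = b^2 + 2*b - 8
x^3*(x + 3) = x^4 + 3*x^3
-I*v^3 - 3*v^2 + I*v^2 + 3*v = v*(v - 3*I)*(-I*v + I)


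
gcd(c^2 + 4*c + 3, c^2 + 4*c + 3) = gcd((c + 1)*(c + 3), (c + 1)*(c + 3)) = c^2 + 4*c + 3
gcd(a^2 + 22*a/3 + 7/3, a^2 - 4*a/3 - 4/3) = 1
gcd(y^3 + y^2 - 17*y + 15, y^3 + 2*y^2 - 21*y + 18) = y^2 - 4*y + 3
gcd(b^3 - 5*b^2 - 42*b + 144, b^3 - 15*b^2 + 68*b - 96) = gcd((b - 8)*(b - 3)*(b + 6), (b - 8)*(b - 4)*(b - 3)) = b^2 - 11*b + 24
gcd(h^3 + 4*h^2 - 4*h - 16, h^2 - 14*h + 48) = 1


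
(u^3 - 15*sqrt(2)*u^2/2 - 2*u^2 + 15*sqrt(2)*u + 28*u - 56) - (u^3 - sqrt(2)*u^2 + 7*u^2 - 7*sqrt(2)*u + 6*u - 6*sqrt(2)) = -13*sqrt(2)*u^2/2 - 9*u^2 + 22*u + 22*sqrt(2)*u - 56 + 6*sqrt(2)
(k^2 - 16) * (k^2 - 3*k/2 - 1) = k^4 - 3*k^3/2 - 17*k^2 + 24*k + 16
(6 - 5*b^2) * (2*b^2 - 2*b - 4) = -10*b^4 + 10*b^3 + 32*b^2 - 12*b - 24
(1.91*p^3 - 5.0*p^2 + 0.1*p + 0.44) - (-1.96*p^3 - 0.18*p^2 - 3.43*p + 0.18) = 3.87*p^3 - 4.82*p^2 + 3.53*p + 0.26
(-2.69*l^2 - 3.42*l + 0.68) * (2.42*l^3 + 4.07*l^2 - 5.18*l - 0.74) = -6.5098*l^5 - 19.2247*l^4 + 1.6604*l^3 + 22.4738*l^2 - 0.9916*l - 0.5032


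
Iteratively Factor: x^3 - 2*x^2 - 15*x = (x - 5)*(x^2 + 3*x) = x*(x - 5)*(x + 3)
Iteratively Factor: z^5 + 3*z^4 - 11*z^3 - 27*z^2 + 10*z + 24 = (z + 1)*(z^4 + 2*z^3 - 13*z^2 - 14*z + 24) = (z - 1)*(z + 1)*(z^3 + 3*z^2 - 10*z - 24) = (z - 1)*(z + 1)*(z + 4)*(z^2 - z - 6) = (z - 1)*(z + 1)*(z + 2)*(z + 4)*(z - 3)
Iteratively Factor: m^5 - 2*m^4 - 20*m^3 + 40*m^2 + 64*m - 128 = (m + 4)*(m^4 - 6*m^3 + 4*m^2 + 24*m - 32) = (m - 2)*(m + 4)*(m^3 - 4*m^2 - 4*m + 16) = (m - 2)*(m + 2)*(m + 4)*(m^2 - 6*m + 8) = (m - 4)*(m - 2)*(m + 2)*(m + 4)*(m - 2)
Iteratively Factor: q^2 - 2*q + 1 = (q - 1)*(q - 1)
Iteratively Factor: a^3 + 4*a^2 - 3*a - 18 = (a + 3)*(a^2 + a - 6) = (a + 3)^2*(a - 2)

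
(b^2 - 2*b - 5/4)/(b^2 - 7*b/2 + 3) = (4*b^2 - 8*b - 5)/(2*(2*b^2 - 7*b + 6))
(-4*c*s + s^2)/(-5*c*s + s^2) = (4*c - s)/(5*c - s)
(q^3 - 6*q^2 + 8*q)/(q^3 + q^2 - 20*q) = (q - 2)/(q + 5)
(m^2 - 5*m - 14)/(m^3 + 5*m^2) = (m^2 - 5*m - 14)/(m^2*(m + 5))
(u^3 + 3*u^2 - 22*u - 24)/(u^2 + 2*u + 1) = (u^2 + 2*u - 24)/(u + 1)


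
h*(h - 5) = h^2 - 5*h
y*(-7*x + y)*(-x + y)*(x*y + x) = 7*x^3*y^2 + 7*x^3*y - 8*x^2*y^3 - 8*x^2*y^2 + x*y^4 + x*y^3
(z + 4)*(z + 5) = z^2 + 9*z + 20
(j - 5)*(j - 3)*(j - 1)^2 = j^4 - 10*j^3 + 32*j^2 - 38*j + 15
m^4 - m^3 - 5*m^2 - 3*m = m*(m - 3)*(m + 1)^2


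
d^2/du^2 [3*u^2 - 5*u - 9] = 6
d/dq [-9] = 0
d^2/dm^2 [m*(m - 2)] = 2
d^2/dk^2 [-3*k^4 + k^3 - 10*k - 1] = 6*k*(1 - 6*k)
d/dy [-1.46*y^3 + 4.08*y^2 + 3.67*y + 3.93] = -4.38*y^2 + 8.16*y + 3.67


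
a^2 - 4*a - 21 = (a - 7)*(a + 3)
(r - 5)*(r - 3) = r^2 - 8*r + 15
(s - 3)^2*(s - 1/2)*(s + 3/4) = s^4 - 23*s^3/4 + 57*s^2/8 + 9*s/2 - 27/8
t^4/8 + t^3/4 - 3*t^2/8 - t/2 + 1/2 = (t/4 + 1/2)*(t/2 + 1)*(t - 1)^2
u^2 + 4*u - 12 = (u - 2)*(u + 6)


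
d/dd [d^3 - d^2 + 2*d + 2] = 3*d^2 - 2*d + 2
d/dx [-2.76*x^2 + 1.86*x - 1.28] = 1.86 - 5.52*x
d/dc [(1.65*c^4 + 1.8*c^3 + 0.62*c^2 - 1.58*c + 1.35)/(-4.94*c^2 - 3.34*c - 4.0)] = (-16.302*c^5 - 25.425*c^4 - 38.424*c^3 - 31.476*c^2 + 8.378*c + 10.829)/(24.4036*c^4 + 32.9992*c^3 + 50.6756*c^2 + 26.72*c + 16.0)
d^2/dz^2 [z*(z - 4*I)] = 2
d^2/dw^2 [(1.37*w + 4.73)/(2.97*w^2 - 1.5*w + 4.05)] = ((1.37*w + 4.73)*(5.94*w - 1.5)*(11.88*w - 3.0) - (24.4134*w + 23.9862)*(2.97*w^2 - 1.5*w + 4.05))/(2.97*w^2 - 1.5*w + 4.05)^3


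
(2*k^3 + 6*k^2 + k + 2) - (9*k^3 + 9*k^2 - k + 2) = -7*k^3 - 3*k^2 + 2*k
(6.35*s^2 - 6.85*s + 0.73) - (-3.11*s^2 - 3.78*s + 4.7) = 9.46*s^2 - 3.07*s - 3.97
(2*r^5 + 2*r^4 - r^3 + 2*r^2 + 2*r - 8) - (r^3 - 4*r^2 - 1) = 2*r^5 + 2*r^4 - 2*r^3 + 6*r^2 + 2*r - 7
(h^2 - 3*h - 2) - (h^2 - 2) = -3*h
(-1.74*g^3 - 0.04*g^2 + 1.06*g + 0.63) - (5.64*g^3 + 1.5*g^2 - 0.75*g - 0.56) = -7.38*g^3 - 1.54*g^2 + 1.81*g + 1.19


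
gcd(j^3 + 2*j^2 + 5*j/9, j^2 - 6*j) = j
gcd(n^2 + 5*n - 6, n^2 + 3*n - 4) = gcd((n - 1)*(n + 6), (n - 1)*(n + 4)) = n - 1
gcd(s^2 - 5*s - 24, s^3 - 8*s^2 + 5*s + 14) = 1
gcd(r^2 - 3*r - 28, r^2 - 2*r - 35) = r - 7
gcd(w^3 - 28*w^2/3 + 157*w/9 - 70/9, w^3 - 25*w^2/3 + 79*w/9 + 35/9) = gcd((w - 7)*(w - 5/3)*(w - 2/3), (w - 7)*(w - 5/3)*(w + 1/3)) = w^2 - 26*w/3 + 35/3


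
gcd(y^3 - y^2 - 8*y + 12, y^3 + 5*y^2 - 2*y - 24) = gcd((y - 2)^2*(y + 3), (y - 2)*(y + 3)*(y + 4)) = y^2 + y - 6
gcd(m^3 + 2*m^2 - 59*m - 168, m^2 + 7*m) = m + 7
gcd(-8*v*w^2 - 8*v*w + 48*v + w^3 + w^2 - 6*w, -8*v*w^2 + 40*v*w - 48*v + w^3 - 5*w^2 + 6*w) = 8*v*w - 16*v - w^2 + 2*w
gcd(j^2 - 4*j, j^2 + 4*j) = j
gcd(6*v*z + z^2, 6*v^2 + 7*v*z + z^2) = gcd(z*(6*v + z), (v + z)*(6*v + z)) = 6*v + z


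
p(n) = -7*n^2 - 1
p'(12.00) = -168.00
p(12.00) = -1009.00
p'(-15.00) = 210.00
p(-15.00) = -1576.00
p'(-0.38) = 5.32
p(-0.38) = -2.01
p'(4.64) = -64.96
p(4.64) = -151.71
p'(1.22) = -17.08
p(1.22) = -11.42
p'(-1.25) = 17.50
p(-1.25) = -11.94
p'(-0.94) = 13.16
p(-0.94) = -7.19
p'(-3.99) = 55.86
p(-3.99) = -112.44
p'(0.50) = -7.00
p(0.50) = -2.75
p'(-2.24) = 31.36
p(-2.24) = -36.12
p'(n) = -14*n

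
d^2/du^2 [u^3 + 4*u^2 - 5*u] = 6*u + 8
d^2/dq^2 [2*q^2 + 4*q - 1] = 4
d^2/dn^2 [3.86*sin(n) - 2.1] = -3.86*sin(n)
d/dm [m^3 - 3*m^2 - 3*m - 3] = 3*m^2 - 6*m - 3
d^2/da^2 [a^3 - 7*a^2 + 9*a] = 6*a - 14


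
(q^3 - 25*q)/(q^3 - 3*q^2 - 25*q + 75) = q/(q - 3)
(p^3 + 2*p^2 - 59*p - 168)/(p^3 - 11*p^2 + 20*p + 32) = (p^2 + 10*p + 21)/(p^2 - 3*p - 4)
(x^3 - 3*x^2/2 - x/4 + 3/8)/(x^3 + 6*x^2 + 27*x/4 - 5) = (4*x^2 - 4*x - 3)/(2*(2*x^2 + 13*x + 20))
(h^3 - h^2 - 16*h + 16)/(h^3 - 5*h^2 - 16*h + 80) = (h - 1)/(h - 5)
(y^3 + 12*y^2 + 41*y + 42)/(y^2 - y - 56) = (y^2 + 5*y + 6)/(y - 8)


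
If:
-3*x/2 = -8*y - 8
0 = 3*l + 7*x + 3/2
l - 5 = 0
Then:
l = 5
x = -33/14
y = -323/224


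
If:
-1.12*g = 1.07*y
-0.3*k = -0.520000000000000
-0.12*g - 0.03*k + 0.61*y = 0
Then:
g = -0.07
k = 1.73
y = 0.07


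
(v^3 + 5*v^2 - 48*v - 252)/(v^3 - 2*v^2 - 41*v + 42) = (v + 6)/(v - 1)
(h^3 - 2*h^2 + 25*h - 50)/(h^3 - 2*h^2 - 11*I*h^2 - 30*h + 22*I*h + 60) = (h + 5*I)/(h - 6*I)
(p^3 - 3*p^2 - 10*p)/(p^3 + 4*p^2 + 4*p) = (p - 5)/(p + 2)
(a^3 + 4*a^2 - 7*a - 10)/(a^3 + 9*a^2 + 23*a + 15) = (a - 2)/(a + 3)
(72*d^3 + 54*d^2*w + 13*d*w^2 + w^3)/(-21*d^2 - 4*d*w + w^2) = (24*d^2 + 10*d*w + w^2)/(-7*d + w)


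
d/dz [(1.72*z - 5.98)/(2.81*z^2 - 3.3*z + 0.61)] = (-4.8332*z^2 + 33.6076*z - 18.6848)/(7.8961*z^4 - 18.546*z^3 + 14.3182*z^2 - 4.026*z + 0.3721)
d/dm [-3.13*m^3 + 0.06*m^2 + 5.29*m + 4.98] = -9.39*m^2 + 0.12*m + 5.29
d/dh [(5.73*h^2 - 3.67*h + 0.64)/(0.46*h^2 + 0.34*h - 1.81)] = (3.6364*h^2 - 21.3314*h + 6.4251)/(0.2116*h^4 + 0.3128*h^3 - 1.5496*h^2 - 1.2308*h + 3.2761)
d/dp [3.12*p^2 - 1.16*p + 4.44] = 6.24*p - 1.16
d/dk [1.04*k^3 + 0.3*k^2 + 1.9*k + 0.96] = 3.12*k^2 + 0.6*k + 1.9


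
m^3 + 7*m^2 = m^2*(m + 7)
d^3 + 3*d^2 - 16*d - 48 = (d - 4)*(d + 3)*(d + 4)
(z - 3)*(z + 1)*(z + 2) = z^3 - 7*z - 6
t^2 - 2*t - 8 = (t - 4)*(t + 2)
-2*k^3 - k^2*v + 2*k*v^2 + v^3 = (-k + v)*(k + v)*(2*k + v)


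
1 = 1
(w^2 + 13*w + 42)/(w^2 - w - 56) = (w + 6)/(w - 8)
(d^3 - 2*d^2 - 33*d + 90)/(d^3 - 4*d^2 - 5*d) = (d^2 + 3*d - 18)/(d*(d + 1))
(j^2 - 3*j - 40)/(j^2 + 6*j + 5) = (j - 8)/(j + 1)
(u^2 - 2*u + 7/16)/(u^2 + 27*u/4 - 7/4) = (u - 7/4)/(u + 7)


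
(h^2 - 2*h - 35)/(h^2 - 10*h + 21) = (h + 5)/(h - 3)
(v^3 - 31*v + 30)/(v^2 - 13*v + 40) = (v^2 + 5*v - 6)/(v - 8)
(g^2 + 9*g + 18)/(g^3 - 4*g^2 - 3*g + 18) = (g^2 + 9*g + 18)/(g^3 - 4*g^2 - 3*g + 18)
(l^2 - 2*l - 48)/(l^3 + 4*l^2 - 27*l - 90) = (l - 8)/(l^2 - 2*l - 15)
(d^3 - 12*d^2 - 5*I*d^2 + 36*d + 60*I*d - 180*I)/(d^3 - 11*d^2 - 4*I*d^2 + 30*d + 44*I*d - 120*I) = (d^2 - d*(6 + 5*I) + 30*I)/(d^2 - d*(5 + 4*I) + 20*I)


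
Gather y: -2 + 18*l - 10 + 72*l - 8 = 90*l - 20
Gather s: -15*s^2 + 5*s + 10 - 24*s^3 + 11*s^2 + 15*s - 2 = -24*s^3 - 4*s^2 + 20*s + 8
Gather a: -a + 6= 6 - a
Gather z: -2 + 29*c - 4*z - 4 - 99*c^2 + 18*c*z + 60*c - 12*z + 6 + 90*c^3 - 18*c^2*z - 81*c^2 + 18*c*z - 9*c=90*c^3 - 180*c^2 + 80*c + z*(-18*c^2 + 36*c - 16)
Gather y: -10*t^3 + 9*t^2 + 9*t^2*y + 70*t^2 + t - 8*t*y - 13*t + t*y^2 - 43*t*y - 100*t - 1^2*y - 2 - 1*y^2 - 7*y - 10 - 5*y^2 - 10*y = -10*t^3 + 79*t^2 - 112*t + y^2*(t - 6) + y*(9*t^2 - 51*t - 18) - 12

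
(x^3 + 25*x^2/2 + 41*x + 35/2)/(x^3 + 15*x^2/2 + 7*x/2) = (x + 5)/x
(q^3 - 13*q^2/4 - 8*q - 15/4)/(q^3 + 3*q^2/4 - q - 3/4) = (q - 5)/(q - 1)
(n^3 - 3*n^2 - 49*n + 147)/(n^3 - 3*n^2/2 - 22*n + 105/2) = 2*(n^2 - 49)/(2*n^2 + 3*n - 35)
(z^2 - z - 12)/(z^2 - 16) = (z + 3)/(z + 4)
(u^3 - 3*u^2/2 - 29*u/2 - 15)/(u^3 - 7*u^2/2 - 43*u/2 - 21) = (u - 5)/(u - 7)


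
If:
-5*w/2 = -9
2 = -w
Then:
No Solution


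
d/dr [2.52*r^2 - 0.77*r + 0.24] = 5.04*r - 0.77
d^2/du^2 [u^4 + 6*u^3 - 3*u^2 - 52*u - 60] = 12*u^2 + 36*u - 6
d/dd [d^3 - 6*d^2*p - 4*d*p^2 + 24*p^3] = 3*d^2 - 12*d*p - 4*p^2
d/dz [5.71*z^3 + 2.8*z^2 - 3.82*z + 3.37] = 17.13*z^2 + 5.6*z - 3.82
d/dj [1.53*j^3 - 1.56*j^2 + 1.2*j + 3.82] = 4.59*j^2 - 3.12*j + 1.2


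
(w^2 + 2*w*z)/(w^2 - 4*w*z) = (w + 2*z)/(w - 4*z)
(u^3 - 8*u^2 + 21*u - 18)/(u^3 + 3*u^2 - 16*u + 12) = (u^2 - 6*u + 9)/(u^2 + 5*u - 6)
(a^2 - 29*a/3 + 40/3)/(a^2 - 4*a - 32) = (a - 5/3)/(a + 4)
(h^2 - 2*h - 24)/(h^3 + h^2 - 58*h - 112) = (h^2 - 2*h - 24)/(h^3 + h^2 - 58*h - 112)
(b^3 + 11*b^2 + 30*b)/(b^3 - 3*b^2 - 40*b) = (b + 6)/(b - 8)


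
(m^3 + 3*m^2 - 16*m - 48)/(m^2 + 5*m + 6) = (m^2 - 16)/(m + 2)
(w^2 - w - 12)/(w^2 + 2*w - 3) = (w - 4)/(w - 1)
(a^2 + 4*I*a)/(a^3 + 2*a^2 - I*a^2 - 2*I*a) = (a + 4*I)/(a^2 + a*(2 - I) - 2*I)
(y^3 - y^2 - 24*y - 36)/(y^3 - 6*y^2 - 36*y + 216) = (y^2 + 5*y + 6)/(y^2 - 36)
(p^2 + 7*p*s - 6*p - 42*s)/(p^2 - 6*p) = (p + 7*s)/p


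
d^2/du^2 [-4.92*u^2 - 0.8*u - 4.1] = -9.84000000000000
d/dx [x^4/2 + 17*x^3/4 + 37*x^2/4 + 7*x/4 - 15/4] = 2*x^3 + 51*x^2/4 + 37*x/2 + 7/4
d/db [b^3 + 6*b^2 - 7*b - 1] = 3*b^2 + 12*b - 7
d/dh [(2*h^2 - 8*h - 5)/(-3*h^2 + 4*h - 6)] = 2*(-8*h^2 - 27*h + 34)/(9*h^4 - 24*h^3 + 52*h^2 - 48*h + 36)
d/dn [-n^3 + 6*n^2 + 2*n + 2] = -3*n^2 + 12*n + 2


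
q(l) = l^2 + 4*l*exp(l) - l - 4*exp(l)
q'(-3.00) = -7.60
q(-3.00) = 11.20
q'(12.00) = 7812252.99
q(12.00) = 7161342.82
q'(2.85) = 201.78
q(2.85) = 133.20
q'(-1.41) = -5.20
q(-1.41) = 1.04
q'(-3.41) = -8.27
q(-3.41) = 14.46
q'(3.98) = 858.95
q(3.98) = 649.78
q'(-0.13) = -1.72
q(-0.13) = -3.82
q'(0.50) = 3.30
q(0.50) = -3.55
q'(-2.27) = -6.48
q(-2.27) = 6.07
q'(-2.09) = -6.21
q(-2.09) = 4.93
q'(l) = 4*l*exp(l) + 2*l - 1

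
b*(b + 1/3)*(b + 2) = b^3 + 7*b^2/3 + 2*b/3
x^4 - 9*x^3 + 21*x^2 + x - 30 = (x - 5)*(x - 3)*(x - 2)*(x + 1)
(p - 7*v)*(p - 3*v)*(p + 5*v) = p^3 - 5*p^2*v - 29*p*v^2 + 105*v^3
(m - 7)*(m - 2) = m^2 - 9*m + 14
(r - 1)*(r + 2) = r^2 + r - 2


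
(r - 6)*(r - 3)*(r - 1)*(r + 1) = r^4 - 9*r^3 + 17*r^2 + 9*r - 18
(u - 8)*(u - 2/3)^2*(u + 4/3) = u^4 - 8*u^3 - 4*u^2/3 + 304*u/27 - 128/27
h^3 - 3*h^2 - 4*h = h*(h - 4)*(h + 1)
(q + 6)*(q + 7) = q^2 + 13*q + 42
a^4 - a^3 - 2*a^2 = a^2*(a - 2)*(a + 1)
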